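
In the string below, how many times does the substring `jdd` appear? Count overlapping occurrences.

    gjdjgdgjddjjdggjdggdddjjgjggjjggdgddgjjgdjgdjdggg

Sliding a length-3 window over the 49 characters (47 positions):
  position 8–10: jdd

1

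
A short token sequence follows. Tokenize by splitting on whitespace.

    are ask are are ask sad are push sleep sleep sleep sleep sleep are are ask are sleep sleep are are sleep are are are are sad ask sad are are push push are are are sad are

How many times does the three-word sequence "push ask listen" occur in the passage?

Scanning the 36 overlapping trigram windows for "push ask listen":
  (none found)

0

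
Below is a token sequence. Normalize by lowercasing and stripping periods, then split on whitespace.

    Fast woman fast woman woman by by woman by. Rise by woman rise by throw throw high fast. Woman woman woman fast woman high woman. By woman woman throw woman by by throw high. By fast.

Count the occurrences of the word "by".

Scanning the 36 tokens for "by":
  position 6: by
  position 7: by
  position 9: by
  position 11: by
  position 14: by
  position 26: by
  position 31: by
  position 32: by
  position 35: by

9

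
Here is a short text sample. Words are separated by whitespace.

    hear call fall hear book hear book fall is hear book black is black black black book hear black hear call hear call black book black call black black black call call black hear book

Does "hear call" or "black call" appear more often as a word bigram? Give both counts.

"hear call" (3 vs 2)

"hear call": 3 occurrences
"black call": 2 occurrences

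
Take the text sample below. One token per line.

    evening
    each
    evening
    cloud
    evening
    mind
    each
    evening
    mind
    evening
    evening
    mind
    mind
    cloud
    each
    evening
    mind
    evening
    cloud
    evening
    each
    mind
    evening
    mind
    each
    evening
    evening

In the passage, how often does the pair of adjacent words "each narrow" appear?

0

Scanning the 26 overlapping bigram windows for "each narrow":
  (none found)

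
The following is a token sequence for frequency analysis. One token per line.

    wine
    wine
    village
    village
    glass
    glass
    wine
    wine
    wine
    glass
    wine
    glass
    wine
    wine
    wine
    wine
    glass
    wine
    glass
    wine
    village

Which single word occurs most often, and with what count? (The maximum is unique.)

Unigram frequencies (highest first):
  wine: 12
  glass: 6
  village: 3

"wine", 12 times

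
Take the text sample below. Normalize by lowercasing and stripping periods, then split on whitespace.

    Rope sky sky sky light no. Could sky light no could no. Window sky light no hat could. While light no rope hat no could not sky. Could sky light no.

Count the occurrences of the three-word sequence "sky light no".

4

Scanning the 29 overlapping trigram windows for "sky light no":
  position 4–6: sky light no
  position 8–10: sky light no
  position 14–16: sky light no
  position 29–31: sky light no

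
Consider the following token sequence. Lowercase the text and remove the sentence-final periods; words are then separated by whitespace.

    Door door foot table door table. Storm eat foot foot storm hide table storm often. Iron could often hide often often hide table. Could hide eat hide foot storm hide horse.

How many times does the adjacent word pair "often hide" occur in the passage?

Scanning the 30 overlapping bigram windows for "often hide":
  position 18–19: often hide
  position 21–22: often hide

2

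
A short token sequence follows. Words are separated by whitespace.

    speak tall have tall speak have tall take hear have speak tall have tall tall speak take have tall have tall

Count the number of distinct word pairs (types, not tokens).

21 tokens → 20 bigram windows in total.
Repeated bigrams (each contributes count−1 duplicates):
  have tall: 5
  tall have: 3
  speak tall: 2
  tall speak: 2
8 duplicate windows → 20 − 8 = 12 distinct.

12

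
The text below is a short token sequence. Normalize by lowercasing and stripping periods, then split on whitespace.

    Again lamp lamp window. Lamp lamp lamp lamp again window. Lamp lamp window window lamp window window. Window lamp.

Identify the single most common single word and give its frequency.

"lamp", 10 times

Unigram frequencies (highest first):
  lamp: 10
  window: 7
  again: 2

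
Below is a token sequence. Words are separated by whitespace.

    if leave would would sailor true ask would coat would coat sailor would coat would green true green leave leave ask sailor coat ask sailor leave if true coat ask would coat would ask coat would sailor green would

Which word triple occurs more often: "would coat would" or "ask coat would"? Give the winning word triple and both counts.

"would coat would": 3 occurrences
"ask coat would": 1 occurrence

"would coat would" (3 vs 1)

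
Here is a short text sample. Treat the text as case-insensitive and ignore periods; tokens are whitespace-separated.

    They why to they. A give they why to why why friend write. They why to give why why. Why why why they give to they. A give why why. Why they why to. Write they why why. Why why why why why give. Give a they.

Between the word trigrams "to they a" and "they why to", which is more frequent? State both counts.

"to they a": 2 occurrences
"they why to": 4 occurrences

"they why to" (4 vs 2)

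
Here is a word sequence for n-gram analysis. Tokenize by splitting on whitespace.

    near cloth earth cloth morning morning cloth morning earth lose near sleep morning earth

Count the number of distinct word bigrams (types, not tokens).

11

14 tokens → 13 bigram windows in total.
Repeated bigrams (each contributes count−1 duplicates):
  cloth morning: 2
  morning earth: 2
2 duplicate windows → 13 − 2 = 11 distinct.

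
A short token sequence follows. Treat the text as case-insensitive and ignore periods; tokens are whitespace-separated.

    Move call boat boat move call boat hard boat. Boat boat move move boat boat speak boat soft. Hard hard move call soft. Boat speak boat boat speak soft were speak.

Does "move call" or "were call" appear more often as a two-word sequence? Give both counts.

"move call" (3 vs 0)

"move call": 3 occurrences
"were call": 0 occurrences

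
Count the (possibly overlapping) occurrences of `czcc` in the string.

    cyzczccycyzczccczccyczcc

Sliding a length-4 window over the 24 characters (21 positions):
  position 4–7: czcc
  position 12–15: czcc
  position 16–19: czcc
  position 21–24: czcc

4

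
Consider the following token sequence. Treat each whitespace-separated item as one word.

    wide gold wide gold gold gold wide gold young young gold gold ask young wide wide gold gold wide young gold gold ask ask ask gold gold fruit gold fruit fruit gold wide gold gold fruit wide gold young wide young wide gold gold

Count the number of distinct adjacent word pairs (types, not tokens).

17

44 tokens → 43 bigram windows in total.
Repeated bigrams (each contributes count−1 duplicates):
  gold gold: 8
  wide gold: 7
  gold wide: 4
  gold fruit: 3
  young wide: 3
  ask ask: 2
  fruit gold: 2
  gold ask: 2
  … (3 more repeated)
26 duplicate windows → 43 − 26 = 17 distinct.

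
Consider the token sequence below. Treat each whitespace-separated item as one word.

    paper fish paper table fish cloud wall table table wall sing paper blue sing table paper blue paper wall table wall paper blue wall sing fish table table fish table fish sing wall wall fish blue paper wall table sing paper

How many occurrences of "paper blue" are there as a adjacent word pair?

3

Scanning the 40 overlapping bigram windows for "paper blue":
  position 12–13: paper blue
  position 16–17: paper blue
  position 22–23: paper blue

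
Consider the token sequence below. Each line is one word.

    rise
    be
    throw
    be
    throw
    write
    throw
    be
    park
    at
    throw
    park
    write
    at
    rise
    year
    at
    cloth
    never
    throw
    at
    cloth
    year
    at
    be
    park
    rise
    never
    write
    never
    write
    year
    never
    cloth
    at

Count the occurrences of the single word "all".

Scanning the 35 tokens for "all":
  (none found)

0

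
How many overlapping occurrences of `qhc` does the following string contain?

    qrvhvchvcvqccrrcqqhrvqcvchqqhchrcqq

Sliding a length-3 window over the 35 characters (33 positions):
  position 28–30: qhc

1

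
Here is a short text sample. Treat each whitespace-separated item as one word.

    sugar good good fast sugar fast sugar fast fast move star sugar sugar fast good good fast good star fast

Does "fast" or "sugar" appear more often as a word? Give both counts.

"fast" (7 vs 5)

"fast": 7 occurrences
"sugar": 5 occurrences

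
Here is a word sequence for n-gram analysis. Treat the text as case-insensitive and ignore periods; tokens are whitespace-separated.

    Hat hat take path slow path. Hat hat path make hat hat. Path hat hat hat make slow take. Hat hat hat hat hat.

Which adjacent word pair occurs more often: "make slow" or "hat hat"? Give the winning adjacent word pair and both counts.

"make slow": 1 occurrence
"hat hat": 9 occurrences

"hat hat" (9 vs 1)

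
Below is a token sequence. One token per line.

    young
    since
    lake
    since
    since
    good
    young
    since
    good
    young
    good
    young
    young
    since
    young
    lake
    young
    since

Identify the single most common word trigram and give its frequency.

"since good young", 2 times

Trigram frequencies (highest first):
  since good young: 2
  young since lake: 1
  since lake since: 1
  lake since since: 1
  since since good: 1
  good young since: 1
  … (9 more, each ≤ 1)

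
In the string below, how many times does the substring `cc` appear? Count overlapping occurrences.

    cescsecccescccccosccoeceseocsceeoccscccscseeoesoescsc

10

Sliding a length-2 window over the 53 characters (52 positions):
  position 7–8: cc
  position 8–9: cc
  position 12–13: cc
  position 13–14: cc
  position 14–15: cc
  position 15–16: cc
  position 19–20: cc
  position 34–35: cc
  position 37–38: cc
  position 38–39: cc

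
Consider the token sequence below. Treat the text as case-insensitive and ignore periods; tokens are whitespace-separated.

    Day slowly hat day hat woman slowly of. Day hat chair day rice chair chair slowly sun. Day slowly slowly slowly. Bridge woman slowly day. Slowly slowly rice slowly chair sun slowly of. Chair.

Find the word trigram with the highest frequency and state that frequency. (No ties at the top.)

"day slowly slowly", 2 times

Trigram frequencies (highest first):
  day slowly slowly: 2
  day slowly hat: 1
  slowly hat day: 1
  hat day hat: 1
  day hat woman: 1
  hat woman slowly: 1
  … (25 more, each ≤ 1)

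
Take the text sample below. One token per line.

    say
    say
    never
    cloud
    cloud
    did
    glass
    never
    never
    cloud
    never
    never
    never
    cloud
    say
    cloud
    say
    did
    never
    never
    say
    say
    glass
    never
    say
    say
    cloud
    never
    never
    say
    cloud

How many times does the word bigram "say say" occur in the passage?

Scanning the 30 overlapping bigram windows for "say say":
  position 1–2: say say
  position 21–22: say say
  position 25–26: say say

3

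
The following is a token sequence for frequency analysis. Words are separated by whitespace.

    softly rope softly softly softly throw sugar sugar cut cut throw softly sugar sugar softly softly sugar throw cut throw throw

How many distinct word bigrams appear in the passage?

21 tokens → 20 bigram windows in total.
Repeated bigrams (each contributes count−1 duplicates):
  softly softly: 3
  cut throw: 2
  softly sugar: 2
  sugar sugar: 2
5 duplicate windows → 20 − 5 = 15 distinct.

15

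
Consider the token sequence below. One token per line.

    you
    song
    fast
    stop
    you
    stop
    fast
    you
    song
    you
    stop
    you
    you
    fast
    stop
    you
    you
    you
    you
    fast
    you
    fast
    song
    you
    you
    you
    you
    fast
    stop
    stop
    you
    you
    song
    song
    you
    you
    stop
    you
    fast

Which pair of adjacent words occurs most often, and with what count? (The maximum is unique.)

Bigram frequencies (highest first):
  you you: 9
  stop you: 5
  you fast: 5
  you song: 3
  fast stop: 3
  you stop: 3
  … (7 more, each ≤ 3)

"you you", 9 times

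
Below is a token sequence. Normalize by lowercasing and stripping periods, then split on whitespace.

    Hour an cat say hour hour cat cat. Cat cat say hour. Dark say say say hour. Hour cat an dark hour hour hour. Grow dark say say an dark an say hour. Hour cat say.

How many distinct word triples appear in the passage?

36 tokens → 34 trigram windows in total.
Repeated trigrams (each contributes count−1 duplicates):
  hour hour cat: 3
  say hour hour: 3
  cat cat cat: 2
  cat say hour: 2
  dark say say: 2
7 duplicate windows → 34 − 7 = 27 distinct.

27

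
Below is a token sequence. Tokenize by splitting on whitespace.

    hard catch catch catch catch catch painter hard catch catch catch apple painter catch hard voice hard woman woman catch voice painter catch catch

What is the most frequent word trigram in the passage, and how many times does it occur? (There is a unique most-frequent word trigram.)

"catch catch catch", 4 times

Trigram frequencies (highest first):
  catch catch catch: 4
  hard catch catch: 2
  catch catch painter: 1
  catch painter hard: 1
  painter hard catch: 1
  catch catch apple: 1
  … (12 more, each ≤ 1)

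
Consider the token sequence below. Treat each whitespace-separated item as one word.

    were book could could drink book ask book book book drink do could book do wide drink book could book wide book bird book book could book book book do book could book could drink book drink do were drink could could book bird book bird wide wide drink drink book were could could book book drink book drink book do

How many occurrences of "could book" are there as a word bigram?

Scanning the 60 overlapping bigram windows for "could book":
  position 13–14: could book
  position 19–20: could book
  position 26–27: could book
  position 32–33: could book
  position 42–43: could book
  position 54–55: could book

6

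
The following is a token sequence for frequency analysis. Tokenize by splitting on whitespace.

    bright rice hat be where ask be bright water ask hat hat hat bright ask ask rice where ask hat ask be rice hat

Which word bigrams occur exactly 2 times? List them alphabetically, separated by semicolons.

Bigram counts meeting the condition (exactly 2 times):
  ask be: 2
  ask hat: 2
  hat hat: 2
  rice hat: 2
  where ask: 2

ask be; ask hat; hat hat; rice hat; where ask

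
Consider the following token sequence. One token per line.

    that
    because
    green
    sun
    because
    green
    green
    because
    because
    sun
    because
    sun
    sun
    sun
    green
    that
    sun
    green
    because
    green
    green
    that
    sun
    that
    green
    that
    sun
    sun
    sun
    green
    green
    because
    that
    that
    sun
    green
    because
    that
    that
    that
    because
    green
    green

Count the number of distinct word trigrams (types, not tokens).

29

43 tokens → 41 trigram windows in total.
Repeated trigrams (each contributes count−1 duplicates):
  because green green: 3
  green that sun: 3
  because that that: 2
  green because that: 2
  green green because: 2
  sun green because: 2
  sun sun green: 2
  sun sun sun: 2
  … (2 more repeated)
12 duplicate windows → 41 − 12 = 29 distinct.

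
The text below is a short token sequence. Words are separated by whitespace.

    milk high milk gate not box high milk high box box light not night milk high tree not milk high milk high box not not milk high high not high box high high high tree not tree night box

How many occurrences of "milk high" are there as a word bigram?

Scanning the 38 overlapping bigram windows for "milk high":
  position 1–2: milk high
  position 8–9: milk high
  position 15–16: milk high
  position 19–20: milk high
  position 21–22: milk high
  position 26–27: milk high

6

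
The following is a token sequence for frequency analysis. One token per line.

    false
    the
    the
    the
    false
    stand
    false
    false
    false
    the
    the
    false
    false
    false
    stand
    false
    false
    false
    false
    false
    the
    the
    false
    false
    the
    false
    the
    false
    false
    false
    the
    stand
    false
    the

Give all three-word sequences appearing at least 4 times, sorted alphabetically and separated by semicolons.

Trigram counts meeting the condition (at least 4 times):
  false false false: 6
  false false the: 4

false false false; false false the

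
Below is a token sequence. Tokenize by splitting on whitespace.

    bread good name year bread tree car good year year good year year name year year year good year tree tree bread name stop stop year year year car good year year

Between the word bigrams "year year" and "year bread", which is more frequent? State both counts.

"year year" (7 vs 1)

"year year": 7 occurrences
"year bread": 1 occurrence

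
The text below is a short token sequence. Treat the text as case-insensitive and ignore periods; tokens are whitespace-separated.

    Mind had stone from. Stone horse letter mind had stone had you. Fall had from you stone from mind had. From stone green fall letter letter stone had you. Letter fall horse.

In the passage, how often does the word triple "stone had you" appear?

Scanning the 30 overlapping trigram windows for "stone had you":
  position 10–12: stone had you
  position 27–29: stone had you

2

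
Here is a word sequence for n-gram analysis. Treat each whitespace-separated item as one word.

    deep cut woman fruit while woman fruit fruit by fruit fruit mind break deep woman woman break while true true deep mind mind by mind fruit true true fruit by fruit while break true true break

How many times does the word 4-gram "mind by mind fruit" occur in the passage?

1

Scanning the 33 overlapping 4-gram windows for "mind by mind fruit":
  position 23–26: mind by mind fruit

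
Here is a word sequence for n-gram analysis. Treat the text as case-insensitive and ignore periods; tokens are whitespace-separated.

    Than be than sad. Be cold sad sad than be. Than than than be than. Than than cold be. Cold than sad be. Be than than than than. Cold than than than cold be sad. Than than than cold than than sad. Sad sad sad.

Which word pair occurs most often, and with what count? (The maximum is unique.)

Bigram frequencies (highest first):
  than than: 12
  be than: 4
  sad sad: 4
  than cold: 4
  than be: 3
  than sad: 3
  … (8 more, each ≤ 3)

"than than", 12 times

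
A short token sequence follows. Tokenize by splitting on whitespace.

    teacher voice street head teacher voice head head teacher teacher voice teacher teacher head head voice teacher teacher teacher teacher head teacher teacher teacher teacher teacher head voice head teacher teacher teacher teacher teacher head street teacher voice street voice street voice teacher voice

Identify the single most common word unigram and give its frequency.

"teacher", 22 times

Unigram frequencies (highest first):
  teacher: 22
  voice: 9
  head: 9
  street: 4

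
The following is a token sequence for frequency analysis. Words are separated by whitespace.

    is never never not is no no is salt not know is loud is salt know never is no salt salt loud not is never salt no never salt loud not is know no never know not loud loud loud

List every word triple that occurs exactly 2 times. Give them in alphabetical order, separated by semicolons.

Trigram counts meeting the condition (exactly 2 times):
  loud not is: 2
  salt loud not: 2

loud not is; salt loud not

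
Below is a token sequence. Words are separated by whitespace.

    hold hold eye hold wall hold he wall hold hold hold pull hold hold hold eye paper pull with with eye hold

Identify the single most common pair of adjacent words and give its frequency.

Bigram frequencies (highest first):
  hold hold: 5
  hold eye: 2
  eye hold: 2
  wall hold: 2
  hold wall: 1
  hold he: 1
  … (8 more, each ≤ 1)

"hold hold", 5 times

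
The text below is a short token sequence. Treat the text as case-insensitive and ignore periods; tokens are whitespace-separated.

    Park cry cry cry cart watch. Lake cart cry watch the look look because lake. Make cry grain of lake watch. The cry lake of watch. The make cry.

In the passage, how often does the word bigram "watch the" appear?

3

Scanning the 28 overlapping bigram windows for "watch the":
  position 10–11: watch the
  position 21–22: watch the
  position 26–27: watch the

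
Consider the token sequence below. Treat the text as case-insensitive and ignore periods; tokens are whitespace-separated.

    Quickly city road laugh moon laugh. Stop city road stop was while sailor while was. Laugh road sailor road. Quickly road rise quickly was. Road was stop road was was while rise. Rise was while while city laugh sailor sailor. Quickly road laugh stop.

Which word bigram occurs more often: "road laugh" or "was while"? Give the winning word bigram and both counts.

"was while" (3 vs 2)

"road laugh": 2 occurrences
"was while": 3 occurrences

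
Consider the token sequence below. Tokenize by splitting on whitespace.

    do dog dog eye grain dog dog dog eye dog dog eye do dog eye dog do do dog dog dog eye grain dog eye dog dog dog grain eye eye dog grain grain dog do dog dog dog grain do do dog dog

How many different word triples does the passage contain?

26

44 tokens → 42 trigram windows in total.
Repeated trigrams (each contributes count−1 duplicates):
  do dog dog: 4
  dog dog dog: 4
  dog dog eye: 4
  dog eye dog: 3
  do do dog: 2
  dog dog grain: 2
  dog eye grain: 2
  eye dog dog: 2
  … (1 more repeated)
16 duplicate windows → 42 − 16 = 26 distinct.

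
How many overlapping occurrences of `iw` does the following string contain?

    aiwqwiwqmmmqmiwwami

Sliding a length-2 window over the 19 characters (18 positions):
  position 2–3: iw
  position 6–7: iw
  position 14–15: iw

3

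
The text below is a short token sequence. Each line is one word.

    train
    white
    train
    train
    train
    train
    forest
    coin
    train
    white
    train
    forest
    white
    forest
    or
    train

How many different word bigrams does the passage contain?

10

16 tokens → 15 bigram windows in total.
Repeated bigrams (each contributes count−1 duplicates):
  train train: 3
  train forest: 2
  train white: 2
  white train: 2
5 duplicate windows → 15 − 5 = 10 distinct.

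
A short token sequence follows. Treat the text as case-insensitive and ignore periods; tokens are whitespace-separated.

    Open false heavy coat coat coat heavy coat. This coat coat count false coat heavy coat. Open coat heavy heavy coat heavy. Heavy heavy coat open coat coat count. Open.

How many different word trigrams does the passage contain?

22

30 tokens → 28 trigram windows in total.
Repeated trigrams (each contributes count−1 duplicates):
  coat coat count: 2
  coat heavy coat: 2
  coat heavy heavy: 2
  coat open coat: 2
  heavy coat open: 2
  heavy heavy coat: 2
6 duplicate windows → 28 − 6 = 22 distinct.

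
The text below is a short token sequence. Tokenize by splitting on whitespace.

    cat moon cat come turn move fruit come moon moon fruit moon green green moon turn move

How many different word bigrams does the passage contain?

17 tokens → 16 bigram windows in total.
Repeated bigrams (each contributes count−1 duplicates):
  turn move: 2
1 duplicate windows → 16 − 1 = 15 distinct.

15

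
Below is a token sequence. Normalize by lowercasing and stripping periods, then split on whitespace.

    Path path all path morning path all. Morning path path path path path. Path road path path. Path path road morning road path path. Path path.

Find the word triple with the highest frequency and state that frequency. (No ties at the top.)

Trigram frequencies (highest first):
  path path path: 8
  path path road: 2
  road path path: 2
  path path all: 1
  path all path: 1
  all path morning: 1
  … (9 more, each ≤ 1)

"path path path", 8 times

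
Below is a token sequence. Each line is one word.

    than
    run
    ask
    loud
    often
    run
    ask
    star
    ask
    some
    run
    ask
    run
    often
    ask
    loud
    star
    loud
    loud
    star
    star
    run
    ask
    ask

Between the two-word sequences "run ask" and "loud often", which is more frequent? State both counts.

"run ask" (4 vs 1)

"run ask": 4 occurrences
"loud often": 1 occurrence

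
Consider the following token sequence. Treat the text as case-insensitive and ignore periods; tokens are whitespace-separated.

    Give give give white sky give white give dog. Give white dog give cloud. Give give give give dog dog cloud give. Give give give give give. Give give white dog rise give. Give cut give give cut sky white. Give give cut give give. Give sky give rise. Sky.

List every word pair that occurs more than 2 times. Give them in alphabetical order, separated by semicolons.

give cut; give give; give white

Bigram counts meeting the condition (more than 2 times):
  give cut: 3
  give give: 17
  give white: 4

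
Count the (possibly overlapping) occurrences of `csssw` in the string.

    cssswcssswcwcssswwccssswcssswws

5

Sliding a length-5 window over the 31 characters (27 positions):
  position 1–5: csssw
  position 6–10: csssw
  position 13–17: csssw
  position 20–24: csssw
  position 25–29: csssw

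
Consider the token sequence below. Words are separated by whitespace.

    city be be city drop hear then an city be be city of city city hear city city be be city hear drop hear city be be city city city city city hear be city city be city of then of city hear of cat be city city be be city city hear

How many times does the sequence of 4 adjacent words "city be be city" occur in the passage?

Scanning the 50 overlapping 4-gram windows for "city be be city":
  position 1–4: city be be city
  position 9–12: city be be city
  position 18–21: city be be city
  position 25–28: city be be city
  position 48–51: city be be city

5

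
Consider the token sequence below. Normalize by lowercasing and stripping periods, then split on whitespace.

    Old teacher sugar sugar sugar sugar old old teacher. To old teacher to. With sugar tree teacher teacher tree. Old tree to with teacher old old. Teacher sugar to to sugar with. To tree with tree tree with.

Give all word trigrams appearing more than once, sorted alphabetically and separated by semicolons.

old old teacher; old teacher sugar; old teacher to; sugar sugar sugar

Trigram counts meeting the condition (more than once):
  old old teacher: 2
  old teacher sugar: 2
  old teacher to: 2
  sugar sugar sugar: 2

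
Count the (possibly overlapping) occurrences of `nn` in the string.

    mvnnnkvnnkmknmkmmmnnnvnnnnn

9

Sliding a length-2 window over the 27 characters (26 positions):
  position 3–4: nn
  position 4–5: nn
  position 8–9: nn
  position 19–20: nn
  position 20–21: nn
  position 23–24: nn
  position 24–25: nn
  position 25–26: nn
  position 26–27: nn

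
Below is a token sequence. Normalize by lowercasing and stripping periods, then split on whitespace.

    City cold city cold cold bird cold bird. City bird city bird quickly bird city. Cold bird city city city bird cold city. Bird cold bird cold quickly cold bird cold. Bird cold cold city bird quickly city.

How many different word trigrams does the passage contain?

26

38 tokens → 36 trigram windows in total.
Repeated trigrams (each contributes count−1 duplicates):
  cold bird cold: 4
  bird cold bird: 3
  bird city bird: 2
  city bird cold: 2
  city bird quickly: 2
  cold bird city: 2
  cold city bird: 2
10 duplicate windows → 36 − 10 = 26 distinct.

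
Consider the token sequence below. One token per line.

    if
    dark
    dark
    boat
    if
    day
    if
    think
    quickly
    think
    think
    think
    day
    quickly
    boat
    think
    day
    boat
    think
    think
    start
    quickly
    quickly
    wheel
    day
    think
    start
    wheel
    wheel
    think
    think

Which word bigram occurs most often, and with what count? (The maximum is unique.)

Bigram frequencies (highest first):
  think think: 4
  think day: 2
  boat think: 2
  think start: 2
  if dark: 1
  dark dark: 1
  … (18 more, each ≤ 1)

"think think", 4 times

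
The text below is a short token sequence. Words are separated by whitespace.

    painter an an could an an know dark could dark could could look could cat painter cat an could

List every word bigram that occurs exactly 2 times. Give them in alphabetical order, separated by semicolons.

Bigram counts meeting the condition (exactly 2 times):
  an an: 2
  an could: 2
  dark could: 2

an an; an could; dark could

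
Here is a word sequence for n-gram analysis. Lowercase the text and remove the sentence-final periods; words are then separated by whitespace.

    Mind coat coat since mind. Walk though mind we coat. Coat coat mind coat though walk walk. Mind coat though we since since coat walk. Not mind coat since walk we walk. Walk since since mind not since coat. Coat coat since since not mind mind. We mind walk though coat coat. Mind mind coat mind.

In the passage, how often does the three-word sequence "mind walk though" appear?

2

Scanning the 54 overlapping trigram windows for "mind walk though":
  position 5–7: mind walk though
  position 48–50: mind walk though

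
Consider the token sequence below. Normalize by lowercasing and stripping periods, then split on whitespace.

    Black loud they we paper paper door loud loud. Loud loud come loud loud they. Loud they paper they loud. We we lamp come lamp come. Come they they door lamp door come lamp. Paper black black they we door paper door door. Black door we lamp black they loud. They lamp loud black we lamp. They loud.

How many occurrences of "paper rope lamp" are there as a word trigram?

0

Scanning the 56 overlapping trigram windows for "paper rope lamp":
  (none found)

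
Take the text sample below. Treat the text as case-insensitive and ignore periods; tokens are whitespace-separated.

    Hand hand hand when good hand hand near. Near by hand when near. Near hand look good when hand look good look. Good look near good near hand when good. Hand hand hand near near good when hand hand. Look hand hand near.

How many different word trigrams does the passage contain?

43 tokens → 41 trigram windows in total.
Repeated trigrams (each contributes count−1 duplicates):
  hand hand near: 3
  good hand hand: 2
  good when hand: 2
  hand hand hand: 2
  hand look good: 2
  hand near near: 2
  hand when good: 2
  look good look: 2
  … (1 more repeated)
10 duplicate windows → 41 − 10 = 31 distinct.

31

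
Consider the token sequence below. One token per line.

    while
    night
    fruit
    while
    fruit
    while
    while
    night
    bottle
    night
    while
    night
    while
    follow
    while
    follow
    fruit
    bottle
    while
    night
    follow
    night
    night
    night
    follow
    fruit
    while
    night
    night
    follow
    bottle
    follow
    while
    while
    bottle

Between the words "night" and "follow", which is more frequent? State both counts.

"night": 10 occurrences
"follow": 6 occurrences

"night" (10 vs 6)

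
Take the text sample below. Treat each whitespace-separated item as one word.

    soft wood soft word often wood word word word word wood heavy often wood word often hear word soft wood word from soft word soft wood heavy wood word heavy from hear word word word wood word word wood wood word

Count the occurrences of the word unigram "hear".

Scanning the 41 tokens for "hear":
  position 17: hear
  position 32: hear

2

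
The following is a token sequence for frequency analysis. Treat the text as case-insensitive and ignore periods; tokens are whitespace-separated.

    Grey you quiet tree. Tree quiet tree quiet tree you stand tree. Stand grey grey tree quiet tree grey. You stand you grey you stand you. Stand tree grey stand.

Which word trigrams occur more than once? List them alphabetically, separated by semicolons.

grey you stand; tree quiet tree; you stand tree; you stand you

Trigram counts meeting the condition (more than once):
  grey you stand: 2
  tree quiet tree: 3
  you stand tree: 2
  you stand you: 2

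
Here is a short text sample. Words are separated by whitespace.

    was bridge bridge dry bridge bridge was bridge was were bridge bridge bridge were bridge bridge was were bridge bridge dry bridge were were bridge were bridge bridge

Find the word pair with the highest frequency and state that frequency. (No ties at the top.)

Bigram frequencies (highest first):
  bridge bridge: 7
  were bridge: 5
  bridge was: 3
  bridge were: 3
  was bridge: 2
  bridge dry: 2
  … (3 more, each ≤ 2)

"bridge bridge", 7 times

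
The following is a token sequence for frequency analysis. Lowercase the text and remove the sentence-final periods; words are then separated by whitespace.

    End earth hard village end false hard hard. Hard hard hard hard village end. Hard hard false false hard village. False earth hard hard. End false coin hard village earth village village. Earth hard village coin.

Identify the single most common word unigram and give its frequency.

Unigram frequencies (highest first):
  hard: 14
  village: 7
  false: 5
  end: 4
  earth: 4
  coin: 2

"hard", 14 times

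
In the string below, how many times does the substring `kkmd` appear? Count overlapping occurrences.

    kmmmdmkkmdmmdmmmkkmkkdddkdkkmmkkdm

1

Sliding a length-4 window over the 34 characters (31 positions):
  position 7–10: kkmd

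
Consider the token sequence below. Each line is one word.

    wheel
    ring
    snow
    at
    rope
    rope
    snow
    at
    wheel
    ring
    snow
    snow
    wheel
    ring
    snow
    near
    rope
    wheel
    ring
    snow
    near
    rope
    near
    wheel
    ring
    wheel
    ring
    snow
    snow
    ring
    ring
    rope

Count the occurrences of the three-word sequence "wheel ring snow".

5

Scanning the 30 overlapping trigram windows for "wheel ring snow":
  position 1–3: wheel ring snow
  position 9–11: wheel ring snow
  position 13–15: wheel ring snow
  position 18–20: wheel ring snow
  position 26–28: wheel ring snow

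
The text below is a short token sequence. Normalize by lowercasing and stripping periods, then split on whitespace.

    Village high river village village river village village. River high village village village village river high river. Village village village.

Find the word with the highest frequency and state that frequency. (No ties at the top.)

"village", 12 times

Unigram frequencies (highest first):
  village: 12
  river: 5
  high: 3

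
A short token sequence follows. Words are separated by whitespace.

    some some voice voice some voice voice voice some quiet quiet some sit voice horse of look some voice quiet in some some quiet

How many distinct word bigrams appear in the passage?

24 tokens → 23 bigram windows in total.
Repeated bigrams (each contributes count−1 duplicates):
  some voice: 3
  voice voice: 3
  some quiet: 2
  some some: 2
  voice some: 2
7 duplicate windows → 23 − 7 = 16 distinct.

16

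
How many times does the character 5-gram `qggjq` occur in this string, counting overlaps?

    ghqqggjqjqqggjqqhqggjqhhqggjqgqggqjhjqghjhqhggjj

4

Sliding a length-5 window over the 48 characters (44 positions):
  position 4–8: qggjq
  position 11–15: qggjq
  position 18–22: qggjq
  position 25–29: qggjq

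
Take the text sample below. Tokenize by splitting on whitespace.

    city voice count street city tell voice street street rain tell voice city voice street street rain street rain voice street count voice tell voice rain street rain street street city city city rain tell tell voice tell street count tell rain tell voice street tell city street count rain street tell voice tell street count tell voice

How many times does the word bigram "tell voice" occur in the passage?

Scanning the 57 overlapping bigram windows for "tell voice":
  position 6–7: tell voice
  position 11–12: tell voice
  position 24–25: tell voice
  position 36–37: tell voice
  position 43–44: tell voice
  position 52–53: tell voice
  position 57–58: tell voice

7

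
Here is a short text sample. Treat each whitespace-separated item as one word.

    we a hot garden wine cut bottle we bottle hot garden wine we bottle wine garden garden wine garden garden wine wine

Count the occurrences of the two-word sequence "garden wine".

4

Scanning the 21 overlapping bigram windows for "garden wine":
  position 4–5: garden wine
  position 11–12: garden wine
  position 17–18: garden wine
  position 20–21: garden wine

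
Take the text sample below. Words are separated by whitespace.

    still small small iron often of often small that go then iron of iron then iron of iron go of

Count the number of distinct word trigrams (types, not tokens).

16

20 tokens → 18 trigram windows in total.
Repeated trigrams (each contributes count−1 duplicates):
  iron of iron: 2
  then iron of: 2
2 duplicate windows → 18 − 2 = 16 distinct.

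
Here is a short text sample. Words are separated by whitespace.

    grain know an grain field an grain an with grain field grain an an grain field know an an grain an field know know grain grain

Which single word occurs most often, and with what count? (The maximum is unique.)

"grain", 9 times

Unigram frequencies (highest first):
  grain: 9
  an: 8
  know: 4
  field: 4
  with: 1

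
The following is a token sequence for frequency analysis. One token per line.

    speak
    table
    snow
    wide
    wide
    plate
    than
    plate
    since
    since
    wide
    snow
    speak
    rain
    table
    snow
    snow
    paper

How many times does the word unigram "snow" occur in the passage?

Scanning the 18 tokens for "snow":
  position 3: snow
  position 12: snow
  position 16: snow
  position 17: snow

4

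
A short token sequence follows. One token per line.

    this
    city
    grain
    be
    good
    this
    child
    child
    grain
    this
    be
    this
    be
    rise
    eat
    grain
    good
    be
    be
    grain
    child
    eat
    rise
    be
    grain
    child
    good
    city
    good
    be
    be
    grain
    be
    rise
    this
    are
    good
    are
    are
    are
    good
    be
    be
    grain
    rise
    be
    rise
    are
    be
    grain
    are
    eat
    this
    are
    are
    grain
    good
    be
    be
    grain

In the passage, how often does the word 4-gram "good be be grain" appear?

Scanning the 57 overlapping 4-gram windows for "good be be grain":
  position 17–20: good be be grain
  position 29–32: good be be grain
  position 41–44: good be be grain
  position 57–60: good be be grain

4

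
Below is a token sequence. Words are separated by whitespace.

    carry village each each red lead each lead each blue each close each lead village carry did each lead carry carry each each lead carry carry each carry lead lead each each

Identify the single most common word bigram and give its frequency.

"each lead", 4 times

Bigram frequencies (highest first):
  each lead: 4
  each each: 3
  lead each: 3
  lead carry: 2
  carry carry: 2
  carry each: 2
  … (15 more, each ≤ 1)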